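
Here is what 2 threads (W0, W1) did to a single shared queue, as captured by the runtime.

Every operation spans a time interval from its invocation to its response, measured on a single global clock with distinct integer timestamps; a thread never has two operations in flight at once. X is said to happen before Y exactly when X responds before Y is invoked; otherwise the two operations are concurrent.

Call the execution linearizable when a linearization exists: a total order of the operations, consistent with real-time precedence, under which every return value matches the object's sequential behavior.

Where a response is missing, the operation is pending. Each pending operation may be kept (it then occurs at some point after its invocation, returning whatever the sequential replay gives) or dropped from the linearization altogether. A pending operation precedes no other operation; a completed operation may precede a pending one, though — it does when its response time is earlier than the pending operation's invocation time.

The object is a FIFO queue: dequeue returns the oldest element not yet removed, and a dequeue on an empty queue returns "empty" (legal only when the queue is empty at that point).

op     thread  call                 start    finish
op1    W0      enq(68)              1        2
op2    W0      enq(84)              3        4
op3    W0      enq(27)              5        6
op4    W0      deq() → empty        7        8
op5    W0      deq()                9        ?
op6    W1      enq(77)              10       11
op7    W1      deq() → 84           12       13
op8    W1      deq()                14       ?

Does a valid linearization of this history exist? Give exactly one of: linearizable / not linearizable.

through event 7 a valid linearization exists; event 8 (op4 responding at time 8) ends that
one real-time candidate order over the 4 completed operations — the queue replay rejects it
for example op1, op2, op3, op4 fails at step 4: op4 deq() → empty is not legal there

not linearizable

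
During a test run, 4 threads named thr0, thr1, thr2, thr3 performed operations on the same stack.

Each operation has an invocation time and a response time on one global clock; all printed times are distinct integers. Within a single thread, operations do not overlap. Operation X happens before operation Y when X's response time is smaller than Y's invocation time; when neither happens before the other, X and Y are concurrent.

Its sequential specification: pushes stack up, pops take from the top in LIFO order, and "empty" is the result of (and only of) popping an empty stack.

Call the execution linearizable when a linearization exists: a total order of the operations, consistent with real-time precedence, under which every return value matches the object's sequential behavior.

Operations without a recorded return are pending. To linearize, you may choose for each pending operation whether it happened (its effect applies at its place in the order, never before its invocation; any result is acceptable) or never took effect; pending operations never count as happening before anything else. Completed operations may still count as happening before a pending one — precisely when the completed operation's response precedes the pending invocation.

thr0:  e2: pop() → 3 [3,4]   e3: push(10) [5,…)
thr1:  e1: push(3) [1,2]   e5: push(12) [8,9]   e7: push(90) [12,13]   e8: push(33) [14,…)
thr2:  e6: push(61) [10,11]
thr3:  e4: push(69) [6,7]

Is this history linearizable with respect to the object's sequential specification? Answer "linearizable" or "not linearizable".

a witness: e1, e2, e3, e4, e5, e6, e7
1. e1 push(3), leaving stack <3>
2. e2 pop() → 3, leaving stack <>
3. e3 push(10) (pending, included), leaving stack <10>
4. e4 push(69), leaving stack <10,69>
5. e5 push(12), leaving stack <10,69,12>
6. e6 push(61), leaving stack <10,69,12,61>
7. e7 push(90), leaving stack <10,69,12,61,90>

linearizable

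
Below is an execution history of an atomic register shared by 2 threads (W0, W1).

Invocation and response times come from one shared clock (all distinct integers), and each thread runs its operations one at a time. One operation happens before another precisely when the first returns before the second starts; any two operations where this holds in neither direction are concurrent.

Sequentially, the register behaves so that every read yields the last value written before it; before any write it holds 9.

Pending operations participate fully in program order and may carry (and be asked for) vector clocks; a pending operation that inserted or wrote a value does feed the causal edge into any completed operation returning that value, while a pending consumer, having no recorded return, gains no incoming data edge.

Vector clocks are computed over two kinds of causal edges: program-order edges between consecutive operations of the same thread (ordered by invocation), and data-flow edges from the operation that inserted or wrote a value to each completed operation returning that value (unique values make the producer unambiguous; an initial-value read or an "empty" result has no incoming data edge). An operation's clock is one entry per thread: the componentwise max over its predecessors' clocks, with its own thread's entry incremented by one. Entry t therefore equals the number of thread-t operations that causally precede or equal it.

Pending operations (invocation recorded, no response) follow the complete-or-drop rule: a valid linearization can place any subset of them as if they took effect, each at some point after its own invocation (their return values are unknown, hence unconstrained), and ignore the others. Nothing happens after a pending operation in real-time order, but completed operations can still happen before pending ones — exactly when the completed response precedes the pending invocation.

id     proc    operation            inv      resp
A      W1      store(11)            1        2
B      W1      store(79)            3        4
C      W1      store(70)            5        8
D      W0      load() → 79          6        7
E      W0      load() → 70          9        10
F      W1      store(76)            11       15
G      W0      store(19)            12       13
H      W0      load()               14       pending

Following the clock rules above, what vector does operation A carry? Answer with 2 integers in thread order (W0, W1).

A (invocation 1): nothing precedes it; W1's component alone gives (0, 1)
merge at B (invoked 3): VC(A)=(0, 1), own-thread bump on W1 → (0, 2)
merge at C (invoked 5): VC(B)=(0, 2), own-thread bump on W1 → (0, 3)
merge at D (invoked 6): VC(B)=(0, 2), own-thread bump on W0 → (1, 2)
merge at F (invoked 11): VC(C)=(0, 3), own-thread bump on W1 → (0, 4)
merge at E (invoked 9): VC(C)=(0, 3), VC(D)=(1, 2), own-thread bump on W0 → (2, 3)
merge at G (invoked 12): VC(E)=(2, 3), own-thread bump on W0 → (3, 3)
merge at H (invoked 14): VC(G)=(3, 3), own-thread bump on W0 → (4, 3)
target: VC(A) = (0, 1)

(0, 1)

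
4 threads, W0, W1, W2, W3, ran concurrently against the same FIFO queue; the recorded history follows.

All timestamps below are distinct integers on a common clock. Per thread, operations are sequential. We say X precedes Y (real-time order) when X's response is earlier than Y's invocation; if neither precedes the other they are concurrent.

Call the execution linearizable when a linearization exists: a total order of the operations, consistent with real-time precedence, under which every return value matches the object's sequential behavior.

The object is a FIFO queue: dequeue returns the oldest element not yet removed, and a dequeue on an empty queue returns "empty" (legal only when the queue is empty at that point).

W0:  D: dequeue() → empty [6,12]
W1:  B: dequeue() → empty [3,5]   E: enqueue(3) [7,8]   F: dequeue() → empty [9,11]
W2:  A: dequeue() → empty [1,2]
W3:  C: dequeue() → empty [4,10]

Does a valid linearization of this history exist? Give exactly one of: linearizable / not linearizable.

not linearizable

prefix check: 1..11 passes, 1..12 fails once D's time-12 response joins
no legal order exists: 15 real-time-consistent candidates over 6 completed FIFO queue operations, all rejected
for example A, B, C, D, E, F fails at step 6: F dequeue() → empty is not legal there
for example A, B, C, E, D, F fails at step 5: D dequeue() → empty is not legal there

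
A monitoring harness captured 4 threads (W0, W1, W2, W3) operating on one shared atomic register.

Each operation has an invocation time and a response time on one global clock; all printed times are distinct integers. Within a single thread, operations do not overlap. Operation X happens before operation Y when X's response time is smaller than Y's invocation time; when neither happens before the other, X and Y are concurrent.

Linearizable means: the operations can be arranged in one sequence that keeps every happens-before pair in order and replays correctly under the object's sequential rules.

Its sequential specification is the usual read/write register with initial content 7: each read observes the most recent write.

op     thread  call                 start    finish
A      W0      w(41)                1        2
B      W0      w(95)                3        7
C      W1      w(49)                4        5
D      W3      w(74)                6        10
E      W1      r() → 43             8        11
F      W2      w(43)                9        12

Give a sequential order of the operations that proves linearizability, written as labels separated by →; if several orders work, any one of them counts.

step 1: A w(41) — value 41
step 2: B w(95) — value 95
step 3: C w(49) — value 49
step 4: D w(74) — value 74
step 5: F w(43) — value 43
step 6: E r() → 43 — value 43

A → B → C → D → F → E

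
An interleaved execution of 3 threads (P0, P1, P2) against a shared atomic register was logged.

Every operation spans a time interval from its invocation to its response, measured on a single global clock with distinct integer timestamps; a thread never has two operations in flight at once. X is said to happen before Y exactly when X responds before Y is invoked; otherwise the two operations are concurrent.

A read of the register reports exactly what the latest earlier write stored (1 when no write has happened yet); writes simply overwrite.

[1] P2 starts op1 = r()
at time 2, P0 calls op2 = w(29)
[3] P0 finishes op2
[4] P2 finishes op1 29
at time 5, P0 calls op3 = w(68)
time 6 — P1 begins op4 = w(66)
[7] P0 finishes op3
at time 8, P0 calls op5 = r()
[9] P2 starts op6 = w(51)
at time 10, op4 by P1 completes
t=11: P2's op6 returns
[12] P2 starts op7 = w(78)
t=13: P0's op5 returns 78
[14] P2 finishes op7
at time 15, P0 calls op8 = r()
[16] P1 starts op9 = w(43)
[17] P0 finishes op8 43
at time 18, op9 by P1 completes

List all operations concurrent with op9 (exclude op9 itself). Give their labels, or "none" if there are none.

op8

concurrent with op9 ([16,18]): every op whose interval crosses 16..18
op1 [1,4]: before
op2 [2,3]: before
op3 [5,7]: before
op4 [6,10]: before
op5 [8,13]: before
op6 [9,11]: before
op7 [12,14]: before
op8 [15,17]: concurrent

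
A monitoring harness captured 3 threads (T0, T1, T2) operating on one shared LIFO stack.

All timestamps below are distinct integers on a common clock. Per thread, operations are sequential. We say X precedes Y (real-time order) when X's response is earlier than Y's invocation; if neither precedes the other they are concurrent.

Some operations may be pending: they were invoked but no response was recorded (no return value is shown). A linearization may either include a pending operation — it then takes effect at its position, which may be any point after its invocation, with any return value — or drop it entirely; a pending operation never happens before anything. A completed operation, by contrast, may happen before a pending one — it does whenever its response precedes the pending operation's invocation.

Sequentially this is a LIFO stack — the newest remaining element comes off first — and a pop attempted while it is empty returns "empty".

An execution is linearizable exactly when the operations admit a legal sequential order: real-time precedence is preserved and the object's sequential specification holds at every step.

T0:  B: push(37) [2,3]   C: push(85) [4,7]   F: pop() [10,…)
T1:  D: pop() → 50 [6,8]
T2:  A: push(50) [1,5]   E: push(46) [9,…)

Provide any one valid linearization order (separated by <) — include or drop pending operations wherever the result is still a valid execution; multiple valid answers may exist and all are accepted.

after step 1 (B push(37)): stack <37>
after step 2 (A push(50)): stack <37,50>
after step 3 (D pop() → 50): stack <37>
after step 4 (C push(85)): stack <37,85>

B < A < D < C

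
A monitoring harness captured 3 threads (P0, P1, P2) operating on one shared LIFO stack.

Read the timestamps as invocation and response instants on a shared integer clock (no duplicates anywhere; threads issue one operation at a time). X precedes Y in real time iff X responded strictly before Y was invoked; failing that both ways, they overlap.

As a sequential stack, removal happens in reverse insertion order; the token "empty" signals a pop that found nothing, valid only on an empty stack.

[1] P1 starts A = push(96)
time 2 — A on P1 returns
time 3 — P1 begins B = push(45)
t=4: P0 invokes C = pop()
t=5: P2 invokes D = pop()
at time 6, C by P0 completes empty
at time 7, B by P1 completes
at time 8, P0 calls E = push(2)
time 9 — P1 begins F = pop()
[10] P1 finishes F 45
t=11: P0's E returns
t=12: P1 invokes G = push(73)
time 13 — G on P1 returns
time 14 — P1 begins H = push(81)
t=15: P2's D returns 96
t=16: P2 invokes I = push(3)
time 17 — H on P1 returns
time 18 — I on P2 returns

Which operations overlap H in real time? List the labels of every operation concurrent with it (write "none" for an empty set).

H spans [14,17]; an op avoiding the whole window 14..17 is ordered, any other is concurrent
A [1,2]: before
B [3,7]: before
C [4,6]: before
D [5,15]: concurrent
E [8,11]: before
F [9,10]: before
G [12,13]: before
I [16,18]: concurrent

D, I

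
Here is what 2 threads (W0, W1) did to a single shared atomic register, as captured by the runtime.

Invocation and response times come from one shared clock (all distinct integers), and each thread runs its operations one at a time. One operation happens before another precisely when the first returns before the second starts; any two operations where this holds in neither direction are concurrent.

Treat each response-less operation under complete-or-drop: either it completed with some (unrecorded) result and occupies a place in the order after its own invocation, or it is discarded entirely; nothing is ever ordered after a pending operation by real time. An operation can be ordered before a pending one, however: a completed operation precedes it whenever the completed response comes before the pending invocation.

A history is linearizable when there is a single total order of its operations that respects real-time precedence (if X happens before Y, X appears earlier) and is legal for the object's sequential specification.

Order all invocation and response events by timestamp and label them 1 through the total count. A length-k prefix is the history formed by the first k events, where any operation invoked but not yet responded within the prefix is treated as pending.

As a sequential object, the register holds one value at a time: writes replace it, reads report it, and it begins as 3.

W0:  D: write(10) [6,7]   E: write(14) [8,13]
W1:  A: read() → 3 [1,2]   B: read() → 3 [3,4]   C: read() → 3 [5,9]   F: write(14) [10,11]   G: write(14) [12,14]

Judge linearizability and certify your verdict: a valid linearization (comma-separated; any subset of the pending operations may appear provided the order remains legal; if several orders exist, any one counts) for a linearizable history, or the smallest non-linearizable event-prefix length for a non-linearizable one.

linearizable — witness: A, B, C, D, E, F, G

1. A read() → 3, leaving value 3
2. B read() → 3, leaving value 3
3. C read() → 3, leaving value 3
4. D write(10), leaving value 10
5. E write(14), leaving value 14
6. F write(14), leaving value 14
7. G write(14), leaving value 14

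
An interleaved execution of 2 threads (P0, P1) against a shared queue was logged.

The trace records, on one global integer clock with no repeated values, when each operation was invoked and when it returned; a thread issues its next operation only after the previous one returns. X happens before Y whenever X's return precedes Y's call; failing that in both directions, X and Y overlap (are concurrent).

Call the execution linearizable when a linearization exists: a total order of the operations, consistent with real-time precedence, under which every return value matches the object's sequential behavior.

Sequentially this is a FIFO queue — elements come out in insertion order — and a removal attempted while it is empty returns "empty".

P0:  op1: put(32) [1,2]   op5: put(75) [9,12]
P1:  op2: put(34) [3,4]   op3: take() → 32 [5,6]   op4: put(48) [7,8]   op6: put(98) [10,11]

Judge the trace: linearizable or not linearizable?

a witness: op1, op2, op3, op4, op5, op6
after step 1 (op1 put(32)): queue <32>
after step 2 (op2 put(34)): queue <32,34>
after step 3 (op3 take() → 32): queue <34>
after step 4 (op4 put(48)): queue <34,48>
after step 5 (op5 put(75)): queue <34,48,75>
after step 6 (op6 put(98)): queue <34,48,75,98>

linearizable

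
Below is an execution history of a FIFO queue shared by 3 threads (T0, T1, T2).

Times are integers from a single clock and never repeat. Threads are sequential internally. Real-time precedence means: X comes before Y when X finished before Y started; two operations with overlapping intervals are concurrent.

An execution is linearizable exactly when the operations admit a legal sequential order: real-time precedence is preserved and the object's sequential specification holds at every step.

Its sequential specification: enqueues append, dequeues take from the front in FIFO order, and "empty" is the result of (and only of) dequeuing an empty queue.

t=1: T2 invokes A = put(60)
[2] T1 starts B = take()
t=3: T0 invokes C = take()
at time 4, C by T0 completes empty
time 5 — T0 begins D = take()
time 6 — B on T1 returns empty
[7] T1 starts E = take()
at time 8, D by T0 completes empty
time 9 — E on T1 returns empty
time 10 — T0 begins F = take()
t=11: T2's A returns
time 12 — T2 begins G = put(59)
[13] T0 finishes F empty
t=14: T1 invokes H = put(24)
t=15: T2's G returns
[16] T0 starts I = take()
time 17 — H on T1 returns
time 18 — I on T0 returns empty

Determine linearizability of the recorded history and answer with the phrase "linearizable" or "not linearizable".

the violation lands at event 18, I's response at time 18: events 1..17 linearize, events 1..18 do not
the 9 completed operations admit 140 real-time orders; each fails the FIFO queue replay
take A, B, C, D, E, F, G, H, I: step 2 already fails, because B take() → empty cannot occur there
take A, B, C, D, E, F, G, I, H: step 2 already fails, because B take() → empty cannot occur there

not linearizable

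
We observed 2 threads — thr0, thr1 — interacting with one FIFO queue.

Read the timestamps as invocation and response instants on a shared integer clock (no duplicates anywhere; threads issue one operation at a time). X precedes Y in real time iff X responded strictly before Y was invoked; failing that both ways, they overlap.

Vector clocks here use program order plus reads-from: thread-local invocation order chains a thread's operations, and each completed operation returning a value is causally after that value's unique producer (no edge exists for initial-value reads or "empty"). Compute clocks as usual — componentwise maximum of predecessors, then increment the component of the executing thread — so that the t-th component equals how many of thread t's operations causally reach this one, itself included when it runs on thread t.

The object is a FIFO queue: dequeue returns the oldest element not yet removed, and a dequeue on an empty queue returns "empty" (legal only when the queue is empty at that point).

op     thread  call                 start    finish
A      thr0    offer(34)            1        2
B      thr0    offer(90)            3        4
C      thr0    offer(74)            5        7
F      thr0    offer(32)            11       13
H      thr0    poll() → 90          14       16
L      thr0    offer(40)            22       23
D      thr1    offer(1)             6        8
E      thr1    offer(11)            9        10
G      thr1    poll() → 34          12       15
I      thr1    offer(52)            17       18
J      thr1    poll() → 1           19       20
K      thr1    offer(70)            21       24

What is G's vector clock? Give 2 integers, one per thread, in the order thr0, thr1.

(1, 3)

no predecessors for D (invoked 6): thr1 increments from zero → (0, 1)
no predecessors for A (invoked 1): thr0 increments from zero → (1, 0)
E, invoked 9, takes VC(D)=(0, 1) under max, adds 1 for thr1 → (0, 2)
B, invoked 3, takes VC(A)=(1, 0) under max, adds 1 for thr0 → (2, 0)
C, invoked 5, takes VC(B)=(2, 0) under max, adds 1 for thr0 → (3, 0)
G, invoked 12, takes VC(A)=(1, 0), VC(E)=(0, 2) under max, adds 1 for thr1 → (1, 3)
F, invoked 11, takes VC(C)=(3, 0) under max, adds 1 for thr0 → (4, 0)
I, invoked 17, takes VC(G)=(1, 3) under max, adds 1 for thr1 → (1, 4)
H, invoked 14, takes VC(B)=(2, 0), VC(F)=(4, 0) under max, adds 1 for thr0 → (5, 0)
J, invoked 19, takes VC(D)=(0, 1), VC(I)=(1, 4) under max, adds 1 for thr1 → (1, 5)
L, invoked 22, takes VC(H)=(5, 0) under max, adds 1 for thr0 → (6, 0)
K, invoked 21, takes VC(J)=(1, 5) under max, adds 1 for thr1 → (1, 6)
target: VC(G) = (1, 3)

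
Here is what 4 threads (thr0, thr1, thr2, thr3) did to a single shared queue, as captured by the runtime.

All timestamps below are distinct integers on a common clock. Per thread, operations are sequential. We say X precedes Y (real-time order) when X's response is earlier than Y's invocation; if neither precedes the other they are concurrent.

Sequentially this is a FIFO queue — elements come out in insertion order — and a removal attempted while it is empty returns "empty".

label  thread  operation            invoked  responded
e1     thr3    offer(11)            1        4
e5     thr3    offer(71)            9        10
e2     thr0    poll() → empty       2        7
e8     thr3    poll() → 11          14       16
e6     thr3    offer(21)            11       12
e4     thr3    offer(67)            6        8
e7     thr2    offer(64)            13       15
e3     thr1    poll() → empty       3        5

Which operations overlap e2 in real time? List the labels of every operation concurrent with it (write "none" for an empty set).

e1, e3, e4

e2 spans [2,7]: anything still running between times 2 and 7 counts as concurrent
e1 [1,4]: concurrent
e3 [3,5]: concurrent
e4 [6,8]: concurrent
e5 [9,10]: after
e6 [11,12]: after
e7 [13,15]: after
e8 [14,16]: after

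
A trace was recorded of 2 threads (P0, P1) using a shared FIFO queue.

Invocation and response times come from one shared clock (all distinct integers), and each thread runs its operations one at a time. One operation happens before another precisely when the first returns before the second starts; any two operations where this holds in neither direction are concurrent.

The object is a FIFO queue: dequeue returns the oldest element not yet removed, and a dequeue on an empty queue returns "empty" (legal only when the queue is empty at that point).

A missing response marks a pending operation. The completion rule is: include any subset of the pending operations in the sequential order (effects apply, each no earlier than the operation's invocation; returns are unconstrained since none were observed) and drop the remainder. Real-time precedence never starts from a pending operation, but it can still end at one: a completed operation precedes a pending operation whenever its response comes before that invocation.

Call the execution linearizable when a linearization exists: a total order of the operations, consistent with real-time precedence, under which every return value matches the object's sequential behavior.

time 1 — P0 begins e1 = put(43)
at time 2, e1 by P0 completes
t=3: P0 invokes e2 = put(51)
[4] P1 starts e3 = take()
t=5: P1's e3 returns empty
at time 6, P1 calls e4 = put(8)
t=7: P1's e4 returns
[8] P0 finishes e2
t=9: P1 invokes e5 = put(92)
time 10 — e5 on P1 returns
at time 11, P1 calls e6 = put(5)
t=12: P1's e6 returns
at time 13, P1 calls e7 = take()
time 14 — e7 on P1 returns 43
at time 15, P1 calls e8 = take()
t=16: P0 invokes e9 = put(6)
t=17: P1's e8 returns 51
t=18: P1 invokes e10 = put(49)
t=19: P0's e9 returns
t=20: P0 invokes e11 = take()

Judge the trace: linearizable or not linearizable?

not linearizable

cut after 4 events: linearizable; cut after 5 events (e3 responds, time 5): not linearizable
exhaustive check: the 2 completed FIFO queue ops admit one real-time order; illegal
completion choices over the 1 pending operation (e2) were checked; none helps
take e1, e3 (pending dropped): step 2 already fails, because e3 take() → empty cannot occur there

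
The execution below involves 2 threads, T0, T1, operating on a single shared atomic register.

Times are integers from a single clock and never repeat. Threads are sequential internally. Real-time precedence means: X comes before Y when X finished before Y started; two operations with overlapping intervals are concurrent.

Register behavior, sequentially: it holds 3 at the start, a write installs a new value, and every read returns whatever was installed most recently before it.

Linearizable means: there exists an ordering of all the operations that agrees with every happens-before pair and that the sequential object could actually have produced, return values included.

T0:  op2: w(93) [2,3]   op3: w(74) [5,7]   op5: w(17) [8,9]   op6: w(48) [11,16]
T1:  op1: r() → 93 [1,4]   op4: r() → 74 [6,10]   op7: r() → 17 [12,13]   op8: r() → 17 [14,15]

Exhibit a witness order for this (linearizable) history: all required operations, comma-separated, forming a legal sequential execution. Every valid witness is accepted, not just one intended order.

after step 1 (op2 w(93)): value 93
after step 2 (op1 r() → 93): value 93
after step 3 (op3 w(74)): value 74
after step 4 (op4 r() → 74): value 74
after step 5 (op5 w(17)): value 17
after step 6 (op7 r() → 17): value 17
after step 7 (op8 r() → 17): value 17
after step 8 (op6 w(48)): value 48

op2, op1, op3, op4, op5, op7, op8, op6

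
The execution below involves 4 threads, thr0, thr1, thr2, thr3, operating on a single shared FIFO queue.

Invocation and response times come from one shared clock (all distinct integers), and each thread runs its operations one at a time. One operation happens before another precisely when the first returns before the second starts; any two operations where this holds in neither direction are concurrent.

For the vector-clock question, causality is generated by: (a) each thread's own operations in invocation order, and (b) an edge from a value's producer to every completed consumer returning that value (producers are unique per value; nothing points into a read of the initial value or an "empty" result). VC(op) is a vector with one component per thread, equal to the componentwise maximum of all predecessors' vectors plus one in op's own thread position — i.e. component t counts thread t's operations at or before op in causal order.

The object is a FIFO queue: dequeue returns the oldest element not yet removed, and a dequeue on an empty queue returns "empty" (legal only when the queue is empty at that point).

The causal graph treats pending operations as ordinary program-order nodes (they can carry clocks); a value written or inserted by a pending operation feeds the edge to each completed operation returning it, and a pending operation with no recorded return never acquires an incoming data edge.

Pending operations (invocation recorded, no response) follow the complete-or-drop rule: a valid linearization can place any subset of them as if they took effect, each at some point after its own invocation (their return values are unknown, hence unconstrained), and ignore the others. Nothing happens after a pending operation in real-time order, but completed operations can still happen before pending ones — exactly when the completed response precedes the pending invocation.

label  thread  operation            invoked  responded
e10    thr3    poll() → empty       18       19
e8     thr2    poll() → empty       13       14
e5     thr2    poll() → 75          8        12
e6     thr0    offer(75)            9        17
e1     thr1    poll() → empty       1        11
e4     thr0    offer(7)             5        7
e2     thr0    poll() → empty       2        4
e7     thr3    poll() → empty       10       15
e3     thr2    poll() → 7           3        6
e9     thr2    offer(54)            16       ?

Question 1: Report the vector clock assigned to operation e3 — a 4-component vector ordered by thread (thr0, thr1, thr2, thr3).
invoked at 10, e7 has no predecessors; its own thr3 bump gives (0, 0, 0, 1)
invoked at 1, e1 has no predecessors; its own thr1 bump gives (0, 1, 0, 0)
invoked at 2, e2 has no predecessors; its own thr0 bump gives (1, 0, 0, 0)
from VC(e7)=(0, 0, 0, 1), e10 (invoked 18) maxes components and bumps thr3 → (0, 0, 0, 2)
from VC(e2)=(1, 0, 0, 0), e4 (invoked 5) maxes components and bumps thr0 → (2, 0, 0, 0)
from VC(e4)=(2, 0, 0, 0), e3 (invoked 3) maxes components and bumps thr2 → (2, 0, 1, 0)
from VC(e4)=(2, 0, 0, 0), e6 (invoked 9) maxes components and bumps thr0 → (3, 0, 0, 0)
from VC(e3)=(2, 0, 1, 0), VC(e6)=(3, 0, 0, 0), e5 (invoked 8) maxes components and bumps thr2 → (3, 0, 2, 0)
from VC(e5)=(3, 0, 2, 0), e8 (invoked 13) maxes components and bumps thr2 → (3, 0, 3, 0)
from VC(e8)=(3, 0, 3, 0), e9 (invoked 16) maxes components and bumps thr2 → (3, 0, 4, 0)
target: VC(e3) = (2, 0, 1, 0)

(2, 0, 1, 0)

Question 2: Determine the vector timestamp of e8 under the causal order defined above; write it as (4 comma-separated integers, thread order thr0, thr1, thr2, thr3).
no predecessors for e7 (invoked 10): thr3 increments from zero → (0, 0, 0, 1)
no predecessors for e1 (invoked 1): thr1 increments from zero → (0, 1, 0, 0)
no predecessors for e2 (invoked 2): thr0 increments from zero → (1, 0, 0, 0)
e10 (invocation 18): componentwise max over VC(e7)=(0, 0, 0, 1), +1 at thr3, giving (0, 0, 0, 2)
e4 (invocation 5): componentwise max over VC(e2)=(1, 0, 0, 0), +1 at thr0, giving (2, 0, 0, 0)
e3 (invocation 3): componentwise max over VC(e4)=(2, 0, 0, 0), +1 at thr2, giving (2, 0, 1, 0)
e6 (invocation 9): componentwise max over VC(e4)=(2, 0, 0, 0), +1 at thr0, giving (3, 0, 0, 0)
e5 (invocation 8): componentwise max over VC(e3)=(2, 0, 1, 0), VC(e6)=(3, 0, 0, 0), +1 at thr2, giving (3, 0, 2, 0)
e8 (invocation 13): componentwise max over VC(e5)=(3, 0, 2, 0), +1 at thr2, giving (3, 0, 3, 0)
e9 (invocation 16): componentwise max over VC(e8)=(3, 0, 3, 0), +1 at thr2, giving (3, 0, 4, 0)
target: VC(e8) = (3, 0, 3, 0)

(3, 0, 3, 0)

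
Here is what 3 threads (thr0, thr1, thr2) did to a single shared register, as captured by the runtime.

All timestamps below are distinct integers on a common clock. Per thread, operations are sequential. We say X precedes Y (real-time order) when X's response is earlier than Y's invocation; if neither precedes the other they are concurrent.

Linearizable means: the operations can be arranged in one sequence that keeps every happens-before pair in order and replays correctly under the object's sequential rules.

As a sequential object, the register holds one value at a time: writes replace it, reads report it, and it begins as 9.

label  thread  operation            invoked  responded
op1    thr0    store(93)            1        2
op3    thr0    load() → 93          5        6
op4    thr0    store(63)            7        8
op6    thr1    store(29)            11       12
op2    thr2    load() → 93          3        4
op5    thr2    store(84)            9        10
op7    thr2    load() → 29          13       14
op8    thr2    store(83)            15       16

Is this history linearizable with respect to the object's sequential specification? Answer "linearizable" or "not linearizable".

linearizable

one valid linearization: op1, op2, op3, op4, op5, op6, op7, op8
1. op1 store(93), leaving value 93
2. op2 load() → 93, leaving value 93
3. op3 load() → 93, leaving value 93
4. op4 store(63), leaving value 63
5. op5 store(84), leaving value 84
6. op6 store(29), leaving value 29
7. op7 load() → 29, leaving value 29
8. op8 store(83), leaving value 83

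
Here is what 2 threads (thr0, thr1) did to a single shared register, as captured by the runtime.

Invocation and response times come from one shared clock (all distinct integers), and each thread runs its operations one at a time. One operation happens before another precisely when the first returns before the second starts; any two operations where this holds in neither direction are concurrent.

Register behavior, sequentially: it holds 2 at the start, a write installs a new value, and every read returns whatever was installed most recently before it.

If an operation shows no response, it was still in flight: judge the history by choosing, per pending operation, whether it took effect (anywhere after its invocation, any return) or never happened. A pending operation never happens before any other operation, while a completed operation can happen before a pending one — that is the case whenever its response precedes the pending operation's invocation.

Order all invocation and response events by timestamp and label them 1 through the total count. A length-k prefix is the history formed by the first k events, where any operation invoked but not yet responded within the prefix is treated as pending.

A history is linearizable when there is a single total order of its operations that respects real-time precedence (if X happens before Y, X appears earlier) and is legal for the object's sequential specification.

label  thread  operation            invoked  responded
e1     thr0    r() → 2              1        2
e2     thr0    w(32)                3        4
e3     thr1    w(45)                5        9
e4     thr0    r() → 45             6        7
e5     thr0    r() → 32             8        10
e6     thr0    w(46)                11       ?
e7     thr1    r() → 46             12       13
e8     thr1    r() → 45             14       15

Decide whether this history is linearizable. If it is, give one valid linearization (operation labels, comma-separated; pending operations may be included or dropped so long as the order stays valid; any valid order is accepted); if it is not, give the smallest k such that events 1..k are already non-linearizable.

not linearizable — minimal violating prefix: 10 events

events 1..9 are fine; event 10 — the response of e5 at time 10 — makes the prefix non-linearizable
5 completed operations, 3 real-time-consistent orders — every register replay fails
take e1, e2, e3, e4, e5: step 5 already fails, because e5 r() → 32 cannot occur there
take e1, e2, e4, e3, e5: step 3 already fails, because e4 r() → 45 cannot occur there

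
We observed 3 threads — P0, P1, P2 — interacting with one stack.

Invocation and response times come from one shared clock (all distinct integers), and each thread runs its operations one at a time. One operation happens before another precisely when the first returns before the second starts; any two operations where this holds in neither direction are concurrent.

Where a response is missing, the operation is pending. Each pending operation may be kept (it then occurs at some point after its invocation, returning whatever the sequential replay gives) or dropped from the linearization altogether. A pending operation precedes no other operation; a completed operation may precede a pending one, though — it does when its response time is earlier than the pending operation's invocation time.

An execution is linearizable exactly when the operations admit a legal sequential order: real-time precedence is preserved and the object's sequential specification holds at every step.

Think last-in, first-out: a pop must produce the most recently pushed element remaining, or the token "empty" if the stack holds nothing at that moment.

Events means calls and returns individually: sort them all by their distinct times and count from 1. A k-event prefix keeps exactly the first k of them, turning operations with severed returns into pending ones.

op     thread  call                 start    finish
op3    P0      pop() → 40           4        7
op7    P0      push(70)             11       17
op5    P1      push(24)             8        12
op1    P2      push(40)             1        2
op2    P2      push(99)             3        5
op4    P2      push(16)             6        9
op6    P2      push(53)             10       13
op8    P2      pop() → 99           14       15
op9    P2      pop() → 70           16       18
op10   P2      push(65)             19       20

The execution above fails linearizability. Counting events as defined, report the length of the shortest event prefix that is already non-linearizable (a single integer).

15

events 1..14 are linearizable; a witness order is op1, op3, op2, op4, op5, op6:
after step 1 (op1 push(40)): stack <40>
after step 2 (op3 pop() → 40): stack <>
after step 3 (op2 push(99)): stack <99>
after step 4 (op4 push(16)): stack <99,16>
after step 5 (op5 push(24)): stack <99,16,24>
after step 6 (op6 push(53)): stack <99,16,24,53>
event 15 — op8's response, time 15 — after it, nothing linearizes
including or dropping the 1 pending operation (op7) in any combination fails
take op1, op2, op3, op4, op5, op6, op8 (pending dropped): step 3 already fails, because op3 pop() → 40 cannot occur there
take op1, op2, op3, op4, op6, op5, op8 (pending dropped): step 3 already fails, because op3 pop() → 40 cannot occur there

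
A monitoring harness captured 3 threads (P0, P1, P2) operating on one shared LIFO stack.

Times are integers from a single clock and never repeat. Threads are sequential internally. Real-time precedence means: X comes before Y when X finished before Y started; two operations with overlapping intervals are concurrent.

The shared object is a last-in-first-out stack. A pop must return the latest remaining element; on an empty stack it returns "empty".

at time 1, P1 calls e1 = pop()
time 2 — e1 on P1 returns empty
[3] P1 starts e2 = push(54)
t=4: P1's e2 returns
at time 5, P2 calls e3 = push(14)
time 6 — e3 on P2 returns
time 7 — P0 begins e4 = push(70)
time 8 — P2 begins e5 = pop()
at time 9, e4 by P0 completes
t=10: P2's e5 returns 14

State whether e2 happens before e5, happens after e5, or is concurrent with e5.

e2 spans [3,4], e5 spans [8,10]
resp(e2)=4 < inv(e5)=8

before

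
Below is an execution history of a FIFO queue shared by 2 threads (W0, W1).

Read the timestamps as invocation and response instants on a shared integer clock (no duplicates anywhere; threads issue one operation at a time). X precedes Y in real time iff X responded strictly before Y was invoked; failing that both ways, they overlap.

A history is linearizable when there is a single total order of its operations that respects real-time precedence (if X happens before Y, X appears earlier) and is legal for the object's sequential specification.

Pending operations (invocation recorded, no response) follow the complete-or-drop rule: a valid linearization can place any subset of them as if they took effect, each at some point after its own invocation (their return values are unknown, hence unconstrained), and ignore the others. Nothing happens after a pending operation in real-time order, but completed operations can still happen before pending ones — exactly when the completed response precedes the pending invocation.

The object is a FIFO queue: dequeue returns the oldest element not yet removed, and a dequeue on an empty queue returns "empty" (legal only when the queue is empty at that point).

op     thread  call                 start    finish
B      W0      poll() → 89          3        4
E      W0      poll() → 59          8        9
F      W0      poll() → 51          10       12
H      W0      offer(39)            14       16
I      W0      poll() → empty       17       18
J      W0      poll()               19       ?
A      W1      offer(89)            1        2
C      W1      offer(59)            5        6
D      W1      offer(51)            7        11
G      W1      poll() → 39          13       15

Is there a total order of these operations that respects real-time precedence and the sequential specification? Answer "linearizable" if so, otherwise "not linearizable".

a witness: A, B, C, D, E, F, H, G, I
step 1: A offer(89) — queue <89>
step 2: B poll() → 89 — queue <>
step 3: C offer(59) — queue <59>
step 4: D offer(51) — queue <59,51>
step 5: E poll() → 59 — queue <51>
step 6: F poll() → 51 — queue <>
step 7: H offer(39) — queue <39>
step 8: G poll() → 39 — queue <>
step 9: I poll() → empty — queue <>

linearizable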